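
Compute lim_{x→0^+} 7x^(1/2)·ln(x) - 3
The product is a 0·∞ indeterminate form at x → 0⁺.
Rewrite the product as 7·ln(x) / x^(-1/2) and apply L'Hôpital, or use the standard hierarchy x^(-1/2) ≫ |ln x| as x → 0⁺.
The indeterminate product → 0, so the limit = -3.

Final answer: -3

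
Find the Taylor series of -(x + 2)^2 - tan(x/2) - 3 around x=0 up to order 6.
-x^5/240 - x^3/24 - x^2 - 9·x/2 - 7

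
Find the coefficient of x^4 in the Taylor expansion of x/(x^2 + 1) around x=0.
Expand to order 4: x/(x^2 + 1) = -x^3 + x + O(x^5).
The coefficient of x^4 is 0.

Final answer: 0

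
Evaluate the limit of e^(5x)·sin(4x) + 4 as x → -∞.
Evaluate the dominant behaviour as x → -∞; each term tends to a finite value or vanishes.
Limit = 4.

Final answer: 4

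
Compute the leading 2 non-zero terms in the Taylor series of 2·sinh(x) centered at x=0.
x^3/3 + 2·x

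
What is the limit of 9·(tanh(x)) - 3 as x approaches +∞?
Evaluate the dominant behaviour as x → +∞; each term tends to a finite value or vanishes.
Limit = 6.

Final answer: 6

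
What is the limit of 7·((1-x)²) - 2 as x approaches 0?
Direct substitution at x = 0 gives 5.

Final answer: 5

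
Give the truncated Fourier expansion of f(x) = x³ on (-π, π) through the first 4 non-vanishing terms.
(-12 + 2·π^2)·sin(x) + (3/2 - π^2)·sin(2·x) + (-4/9 + 2·π^2/3)·sin(3·x) + (3/16 - π^2/2)·sin(4·x)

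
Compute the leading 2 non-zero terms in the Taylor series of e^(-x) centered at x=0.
1 - x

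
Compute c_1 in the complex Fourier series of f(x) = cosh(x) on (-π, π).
Compute the real Fourier coefficients first: a_1 = -sinh(π)/π, b_1 = 0.
Then c_1 = (a_1 − i·b_1)/2 = -sinh(π)/(2·π).

Final answer: -sinh(π)/(2·π)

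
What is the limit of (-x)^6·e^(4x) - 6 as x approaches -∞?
The product is a 0·∞ indeterminate form at x → -∞.
Rewrite the product as (-x)^6 / e^(-4x) (an ∞/∞ form) and apply L'Hôpital, or use the standard hierarchy e^(4|x|) ≫ |(-x)^6| as x → -∞.
The indeterminate product → 0, so the limit = -6.

Final answer: -6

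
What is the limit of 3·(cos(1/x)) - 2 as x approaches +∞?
Evaluate the dominant behaviour as x → +∞; each term tends to a finite value or vanishes.
Limit = 1.

Final answer: 1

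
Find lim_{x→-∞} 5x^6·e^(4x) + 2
The product is a 0·∞ indeterminate form at x → -∞.
Rewrite the product as 5x^6 / e^(-4x) (an ∞/∞ form) and apply L'Hôpital, or use the standard hierarchy e^(4|x|) ≫ |x^6| as x → -∞.
The indeterminate product → 0, so the limit = 2.

Final answer: 2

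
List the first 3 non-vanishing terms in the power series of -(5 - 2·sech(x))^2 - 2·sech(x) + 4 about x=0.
13·x^4/12 - 5·x^2 - 7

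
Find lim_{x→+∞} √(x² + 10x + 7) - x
As x → +∞: multiply by the conjugate to get (10x+7)/(√(x²+10x+7)+x); the denominator ~ 2x, so the limit is 10/2 = 5.
Limit = 5.

Final answer: 5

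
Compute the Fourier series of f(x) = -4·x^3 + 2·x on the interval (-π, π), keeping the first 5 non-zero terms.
(52 - 8·π^2)·sin(x) + (-8 + 4·π^2)·sin(2·x) + (28/9 - 8·π^2/3)·sin(3·x) + (-7/4 + 2·π^2)·sin(4·x) + (148/125 - 8·π^2/5)·sin(5·x)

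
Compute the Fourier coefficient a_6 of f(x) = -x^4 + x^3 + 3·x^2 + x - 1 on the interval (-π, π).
a_6 = (1/π) ∫_{-π}^{π} f(x)·cos(6x) dx.
Evaluate the integral (use parity and integration by parts as needed): a_6 = 10/27 - 2·π^2/9.

Final answer: 10/27 - 2·π^2/9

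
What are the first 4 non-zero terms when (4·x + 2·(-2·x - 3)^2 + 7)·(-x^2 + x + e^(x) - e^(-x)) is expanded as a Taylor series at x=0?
4·x^4/3 + 13·x^3/3 + 59·x^2 + 75·x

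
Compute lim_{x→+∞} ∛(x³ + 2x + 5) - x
This is an ∞ − ∞ indeterminate form.
Multiply by (A² + AB + B²)/(A² + AB + B²) where A = ∛(x³+2x + 5), B = x to use A³ − B³ = (A−B)(A²+AB+B²); the x³ terms cancel, leaving (2x + 5)/(A²+AB+B²) with denominator ~ 3x², so the limit is 0.
Limit = 0.

Final answer: 0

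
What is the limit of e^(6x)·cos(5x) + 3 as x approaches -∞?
Evaluate the dominant behaviour as x → -∞; each term tends to a finite value or vanishes.
Limit = 3.

Final answer: 3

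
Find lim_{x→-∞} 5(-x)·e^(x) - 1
The product is a 0·∞ indeterminate form at x → -∞.
Rewrite the product as 5(-x) / e^(-x) (an ∞/∞ form) and apply L'Hôpital, or use the standard hierarchy e^(|x|) ≫ |(-x)| as x → -∞.
The indeterminate product → 0, so the limit = -1.

Final answer: -1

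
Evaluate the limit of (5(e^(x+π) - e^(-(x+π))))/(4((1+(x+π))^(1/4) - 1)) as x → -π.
Both numerator and denominator → 0 as x → -π; this is a 0/0 indeterminate form.
Expand each to leading order near x = -π: numerator ~ 10·(x + π), denominator ~ (x + π).
The limit of the ratio is 10.

Final answer: 10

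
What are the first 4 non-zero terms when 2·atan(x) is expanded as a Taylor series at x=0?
-2·x^7/7 + 2·x^5/5 - 2·x^3/3 + 2·x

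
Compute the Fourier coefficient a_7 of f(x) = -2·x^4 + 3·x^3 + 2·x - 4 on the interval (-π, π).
a_7 = (1/π) ∫_{-π}^{π} f(x)·cos(7x) dx.
Evaluate the integral (use parity and integration by parts as needed): a_7 = -96/2401 + 16·π^2/49.

Final answer: -96/2401 + 16·π^2/49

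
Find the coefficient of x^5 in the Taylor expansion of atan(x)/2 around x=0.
Expand to order 5: atan(x)/2 = x^5/10 - x^3/6 + x/2 + O(x^6).
The coefficient of x^5 is 1/10.

Final answer: 1/10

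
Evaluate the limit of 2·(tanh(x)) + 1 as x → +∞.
Evaluate the dominant behaviour as x → +∞; each term tends to a finite value or vanishes.
Limit = 3.

Final answer: 3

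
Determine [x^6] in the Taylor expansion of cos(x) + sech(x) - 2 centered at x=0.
Expand to order 6: cos(x) + sech(x) - 2 = -31·x^6/360 + x^4/4 - x^2 + O(x^7).
The coefficient of x^6 is -31/360.

Final answer: -31/360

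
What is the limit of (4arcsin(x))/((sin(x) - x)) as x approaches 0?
Both numerator and denominator → 0 as x → 0; this is a 0/0 indeterminate form.
Expand each to leading order near x = 0: numerator ~ 4·x, denominator ~ -x^3/6.
The limit of the ratio is -∞.

Final answer: -∞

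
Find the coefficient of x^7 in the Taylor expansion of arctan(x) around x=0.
Expand to order 7: arctan(x) = -x^7/7 + x^5/5 - x^3/3 + x + O(x^8).
The coefficient of x^7 is -1/7.

Final answer: -1/7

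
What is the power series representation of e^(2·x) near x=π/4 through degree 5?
e^(π/2) + 2·e^(π/2)·(x - π/4) + 2·e^(π/2)·(x - π/4)^2 + 4·e^(π/2)·(x - π/4)^3/3 + 2·e^(π/2)·(x - π/4)^4/3 + 4·e^(π/2)·(x - π/4)^5/15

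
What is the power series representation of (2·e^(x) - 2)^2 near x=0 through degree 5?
x^5 + 7·x^4/3 + 4·x^3 + 4·x^2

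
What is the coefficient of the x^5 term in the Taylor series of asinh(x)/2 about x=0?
Expand to order 5: asinh(x)/2 = 3·x^5/80 - x^3/12 + x/2 + O(x^6).
The coefficient of x^5 is 3/80.

Final answer: 3/80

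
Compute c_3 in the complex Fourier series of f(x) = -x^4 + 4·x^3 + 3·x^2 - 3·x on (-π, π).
Compute the real Fourier coefficients first: a_3 = -52/27 + 8·π^2/9, b_3 = -34/9 + 8·π^2/3.
Then c_3 = (a_3 − i·b_3)/2 = -26/27 + 4·π^2/9 - 4·i·π^2/3 + 17·i/9.

Final answer: -26/27 + 4·π^2/9 - 4·i·π^2/3 + 17·i/9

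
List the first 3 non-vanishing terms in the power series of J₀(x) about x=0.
x^4/64 - x^2/4 + 1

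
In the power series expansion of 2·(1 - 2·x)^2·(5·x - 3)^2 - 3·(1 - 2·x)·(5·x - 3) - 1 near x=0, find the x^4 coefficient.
Expand to order 4: 2·(1 - 2·x)^2·(5·x - 3)^2 - 3·(1 - 2·x)·(5·x - 3) - 1 = 200·x^4 - 440·x^3 + 392·x^2 - 165·x + 26 + O(x^5).
The coefficient of x^4 is 200.

Final answer: 200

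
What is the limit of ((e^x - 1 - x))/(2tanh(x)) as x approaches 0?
Both numerator and denominator → 0 as x → 0; this is a 0/0 indeterminate form.
Expand each to leading order near x = 0: numerator ~ x^2/2, denominator ~ 2·x.
The limit of the ratio is 0.

Final answer: 0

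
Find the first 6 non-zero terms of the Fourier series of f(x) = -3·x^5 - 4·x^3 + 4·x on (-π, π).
(-664 - 6·π^4 + 112·π^2)·sin(x) + (-11·π^2 + 25/2 + 3·π^4)·sin(2·x) + (-2·π^4 + 40/27 + 16·π^2/9)·sin(3·x) + (-131/64 + π^2/8 + 3·π^4/2)·sin(4·x) + (-6·π^4/5 - 16·π^2/25 + 1096/625)·sin(5·x) + (-79/54 + 7·π^2/9 + π^4)·sin(6·x)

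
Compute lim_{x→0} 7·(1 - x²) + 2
Direct substitution at x = 0 gives 9.

Final answer: 9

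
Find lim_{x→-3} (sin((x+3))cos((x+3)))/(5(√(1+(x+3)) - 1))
Both numerator and denominator → 0 as x → -3; this is a 0/0 indeterminate form.
Expand each to leading order near x = -3: numerator ~ (x + 3), denominator ~ 5·(x + 3)/2.
The limit of the ratio is 2/5.

Final answer: 2/5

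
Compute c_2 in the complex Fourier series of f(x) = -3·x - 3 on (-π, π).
Compute the real Fourier coefficients first: a_2 = 0, b_2 = 3.
Then c_2 = (a_2 − i·b_2)/2 = -3·i/2.

Final answer: -3·i/2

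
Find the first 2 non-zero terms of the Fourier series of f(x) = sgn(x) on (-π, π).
4·sin(x)/π + 4·sin(3·x)/(3·π)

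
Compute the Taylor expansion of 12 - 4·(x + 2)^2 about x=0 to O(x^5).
-4·x^2 - 16·x - 4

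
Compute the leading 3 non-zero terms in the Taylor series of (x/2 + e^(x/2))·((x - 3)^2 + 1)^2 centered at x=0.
-103·x^2/2 - 20·x + 100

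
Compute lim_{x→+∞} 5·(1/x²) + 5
Evaluate the dominant behaviour as x → +∞; each term tends to a finite value or vanishes.
Limit = 5.

Final answer: 5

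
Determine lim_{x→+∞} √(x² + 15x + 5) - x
This is an ∞ − ∞ indeterminate form.
Multiply and divide by the conjugate √(x²+15x + 5) + x; the x² terms cancel, leaving (15x + 5)/(√(x²+15x + 5)+x) → 15/2.
Limit = 15/2.

Final answer: 15/2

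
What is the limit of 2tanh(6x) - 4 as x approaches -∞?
Evaluate the dominant behaviour as x → -∞; each term tends to a finite value or vanishes.
Limit = -6.

Final answer: -6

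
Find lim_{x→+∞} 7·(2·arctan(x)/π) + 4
Evaluate the dominant behaviour as x → +∞; each term tends to a finite value or vanishes.
Limit = 11.

Final answer: 11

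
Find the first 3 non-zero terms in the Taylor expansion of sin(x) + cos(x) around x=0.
-x^2/2 + x + 1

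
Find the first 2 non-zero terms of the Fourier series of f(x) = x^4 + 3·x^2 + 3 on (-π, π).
(36 - 8·π^2)·cos(x) + 3 + π^2 + π^4/5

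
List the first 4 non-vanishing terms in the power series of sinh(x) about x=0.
x^7/5040 + x^5/120 + x^3/6 + x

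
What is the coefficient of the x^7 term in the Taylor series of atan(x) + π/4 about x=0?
Expand to order 7: atan(x) + π/4 = -x^7/7 + x^5/5 - x^3/3 + x + π/4 + O(x^8).
The coefficient of x^7 is -1/7.

Final answer: -1/7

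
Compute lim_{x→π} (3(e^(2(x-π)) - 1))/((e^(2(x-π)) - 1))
Both numerator and denominator → 0 as x → π; this is a 0/0 indeterminate form.
Expand each to leading order near x = π: numerator ~ 6·(x - π), denominator ~ 2·(x - π).
The limit of the ratio is 3.

Final answer: 3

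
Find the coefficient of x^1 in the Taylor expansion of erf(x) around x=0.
Expand to order 1: erf(x) = 2·x/√(π) + O(x^2).
The coefficient of x^1 is 2/√(π).

Final answer: 2/√(π)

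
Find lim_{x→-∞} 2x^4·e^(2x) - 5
The product is a 0·∞ indeterminate form at x → -∞.
Rewrite the product as 2x^4 / e^(-2x) (an ∞/∞ form) and apply L'Hôpital, or use the standard hierarchy e^(2|x|) ≫ |x^4| as x → -∞.
The indeterminate product → 0, so the limit = -5.

Final answer: -5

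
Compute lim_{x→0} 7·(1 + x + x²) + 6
Direct substitution at x = 0 gives 13.

Final answer: 13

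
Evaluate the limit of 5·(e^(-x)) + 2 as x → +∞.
Evaluate the dominant behaviour as x → +∞; each term tends to a finite value or vanishes.
Limit = 2.

Final answer: 2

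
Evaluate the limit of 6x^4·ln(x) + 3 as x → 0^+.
The product is a 0·∞ indeterminate form at x → 0⁺.
Rewrite the product as 6·ln(x) / x^(-4) and apply L'Hôpital, or use the standard hierarchy x^(-4) ≫ |ln x| as x → 0⁺.
The indeterminate product → 0, so the limit = 3.

Final answer: 3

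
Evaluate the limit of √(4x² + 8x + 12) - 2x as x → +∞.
As x → +∞: multiply by the conjugate to get (8x+12)/(√(4x²+8x+12)+2x); the denominator ~ 4x, so the limit is 8/4 = 2.
Limit = 2.

Final answer: 2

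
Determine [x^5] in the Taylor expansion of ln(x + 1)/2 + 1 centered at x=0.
Expand to order 5: ln(x + 1)/2 + 1 = x^5/10 - x^4/8 + x^3/6 - x^2/4 + x/2 + 1 + O(x^6).
The coefficient of x^5 is 1/10.

Final answer: 1/10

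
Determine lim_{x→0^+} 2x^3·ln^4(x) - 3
The product is a 0·∞ indeterminate form at x → 0⁺.
Rewrite the product as 2·ln^4(x) / x^(-3) and apply L'Hôpital, or use the standard hierarchy x^(-3) ≫ |ln x|^4 as x → 0⁺.
The indeterminate product → 0, so the limit = -3.

Final answer: -3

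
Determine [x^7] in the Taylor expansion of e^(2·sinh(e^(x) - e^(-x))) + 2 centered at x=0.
97037/1260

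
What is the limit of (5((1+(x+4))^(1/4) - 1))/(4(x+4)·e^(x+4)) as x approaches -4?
Both numerator and denominator → 0 as x → -4; this is a 0/0 indeterminate form.
Expand each to leading order near x = -4: numerator ~ 5·(x + 4)/4, denominator ~ 4·(x + 4).
The limit of the ratio is 5/16.

Final answer: 5/16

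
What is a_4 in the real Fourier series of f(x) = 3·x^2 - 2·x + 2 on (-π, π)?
a_4 = (1/π) ∫_{-π}^{π} f(x)·cos(4x) dx.
Evaluate the integral (use parity and integration by parts as needed): a_4 = 3/4.

Final answer: 3/4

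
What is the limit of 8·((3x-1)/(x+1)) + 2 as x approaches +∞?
Evaluate the dominant behaviour as x → +∞; each term tends to a finite value or vanishes.
Limit = 26.

Final answer: 26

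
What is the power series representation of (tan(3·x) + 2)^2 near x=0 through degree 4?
54·x^4 + 36·x^3 + 9·x^2 + 12·x + 4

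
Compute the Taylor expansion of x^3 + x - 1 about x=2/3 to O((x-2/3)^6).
-1/27 + 7·(x - 2/3)/3 + 2·(x - 2/3)^2 + (x - 2/3)^3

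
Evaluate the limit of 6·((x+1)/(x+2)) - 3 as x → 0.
Direct substitution at x = 0 gives 0.

Final answer: 0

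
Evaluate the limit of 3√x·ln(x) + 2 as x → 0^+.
The product is a 0·∞ indeterminate form at x → 0⁺.
Rewrite the product as 3·ln(x) / x^(-1/2) and apply L'Hôpital, or use the standard hierarchy x^(-1/2) ≫ |ln x| as x → 0⁺.
The indeterminate product → 0, so the limit = 2.

Final answer: 2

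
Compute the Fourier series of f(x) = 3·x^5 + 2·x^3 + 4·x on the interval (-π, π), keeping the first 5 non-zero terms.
(-116·π^2 + 6·π^4 + 704)·sin(x) + (-3·π^4 - 47/2 + 13·π^2)·sin(2·x) + (-28·π^2/9 + 128/27 + 2·π^4)·sin(3·x) + (-3·π^4/2 - 149/64 + 7·π^2/8)·sin(4·x) + (-4·π^2/25 + 1024/625 + 6·π^4/5)·sin(5·x)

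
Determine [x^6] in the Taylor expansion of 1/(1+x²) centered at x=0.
Expand to order 6: 1/(1+x²) = -x^6 + x^4 - x^2 + 1 + O(x^7).
The coefficient of x^6 is -1.

Final answer: -1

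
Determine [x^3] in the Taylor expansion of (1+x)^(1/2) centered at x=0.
Expand to order 3: (1+x)^(1/2) = x^3/16 - x^2/8 + x/2 + 1 + O(x^4).
The coefficient of x^3 is 1/16.

Final answer: 1/16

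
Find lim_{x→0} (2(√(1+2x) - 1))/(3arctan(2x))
Both numerator and denominator → 0 as x → 0; this is a 0/0 indeterminate form.
Expand each to leading order near x = 0: numerator ~ 2·x, denominator ~ 6·x.
The limit of the ratio is 1/3.

Final answer: 1/3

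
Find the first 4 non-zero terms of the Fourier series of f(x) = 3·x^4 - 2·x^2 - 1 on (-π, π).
(152 - 24·π^2)·cos(x) + (-11 + 6·π^2)·cos(2·x) + (8/3 - 8·π^2/3)·cos(3·x) - 2·π^2/3 - 1 + 3·π^4/5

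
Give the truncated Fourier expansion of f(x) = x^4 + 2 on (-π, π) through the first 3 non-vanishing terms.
(48 - 8·π^2)·cos(x) + (-3 + 2·π^2)·cos(2·x) + 2 + π^4/5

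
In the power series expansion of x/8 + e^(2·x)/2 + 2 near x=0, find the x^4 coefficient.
Expand to order 4: x/8 + e^(2·x)/2 + 2 = x^4/3 + 2·x^3/3 + x^2 + 9·x/8 + 5/2 + O(x^5).
The coefficient of x^4 is 1/3.

Final answer: 1/3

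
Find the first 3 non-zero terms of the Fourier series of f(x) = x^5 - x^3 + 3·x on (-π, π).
(-42·π^2 + 2·π^4 + 258)·sin(x) + (-π^4 - 12 + 6·π^2)·sin(2·x) + (-58·π^2/27 + 278/81 + 2·π^4/3)·sin(3·x)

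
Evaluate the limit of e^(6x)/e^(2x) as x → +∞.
This is an ∞/∞ indeterminate form as x → +∞.
Rewrite e^(6x)/e^(2x) = e^((6−2)x) = e^(4x); the exponent coefficient is 4 > 0 so e^(4x) → ∞.
Limit = ∞.

Final answer: ∞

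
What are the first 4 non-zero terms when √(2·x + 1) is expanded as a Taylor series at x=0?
x^3/2 - x^2/2 + x + 1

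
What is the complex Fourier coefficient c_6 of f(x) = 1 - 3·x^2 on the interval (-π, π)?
Compute the real Fourier coefficients first: a_6 = -1/3, b_6 = 0.
Then c_6 = (a_6 − i·b_6)/2 = -1/6.

Final answer: -1/6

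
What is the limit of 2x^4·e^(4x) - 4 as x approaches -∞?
The product is a 0·∞ indeterminate form at x → -∞.
Rewrite the product as 2x^4 / e^(-4x) (an ∞/∞ form) and apply L'Hôpital, or use the standard hierarchy e^(4|x|) ≫ |x^4| as x → -∞.
The indeterminate product → 0, so the limit = -4.

Final answer: -4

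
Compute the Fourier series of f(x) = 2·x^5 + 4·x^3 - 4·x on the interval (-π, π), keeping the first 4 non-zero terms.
(-72·π^2 + 4·π^4 + 424)·sin(x) + (-2·π^4 - 5 + 6·π^2)·sin(2·x) + (-8·π^2/27 - 200/81 + 4·π^4/3)·sin(3·x) + (-π^4 - 3·π^2/4 + 73/32)·sin(4·x)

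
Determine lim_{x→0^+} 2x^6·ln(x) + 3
The product is a 0·∞ indeterminate form at x → 0⁺.
Rewrite the product as 2·ln(x) / x^(-6) and apply L'Hôpital, or use the standard hierarchy x^(-6) ≫ |ln x| as x → 0⁺.
The indeterminate product → 0, so the limit = 3.

Final answer: 3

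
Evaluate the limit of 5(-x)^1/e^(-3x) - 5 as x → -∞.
The quotient is an ∞/∞ indeterminate form as x → -∞.
Compare growth rates of the dominant terms (exponentials ≫ polynomials ≫ logarithms), or apply L'Hôpital's rule; the quotient → 0.
Adding the constant: 0 - 5 = -5. Limit = -5.

Final answer: -5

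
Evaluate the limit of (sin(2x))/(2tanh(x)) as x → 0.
Both numerator and denominator → 0 as x → 0; this is a 0/0 indeterminate form.
Expand each to leading order near x = 0: numerator ~ 2·x, denominator ~ 2·x.
The limit of the ratio is 1.

Final answer: 1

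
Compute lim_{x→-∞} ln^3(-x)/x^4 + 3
The quotient is an ∞/∞ indeterminate form as x → -∞.
Compare growth rates of the dominant terms (exponentials ≫ polynomials ≫ logarithms), or apply L'Hôpital's rule; the quotient → 0.
Adding the constant: 0 + 3 = 3. Limit = 3.

Final answer: 3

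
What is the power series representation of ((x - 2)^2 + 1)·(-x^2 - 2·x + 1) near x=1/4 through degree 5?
455/256 - 187·(x - 1/4)/16 + 41·(x - 1/4)^2/8 + (x - 1/4)^3 - (x - 1/4)^4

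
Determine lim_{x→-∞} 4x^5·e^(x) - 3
The product is a 0·∞ indeterminate form at x → -∞.
Rewrite the product as 4x^5 / e^(-x) (an ∞/∞ form) and apply L'Hôpital, or use the standard hierarchy e^(|x|) ≫ |x^5| as x → -∞.
The indeterminate product → 0, so the limit = -3.

Final answer: -3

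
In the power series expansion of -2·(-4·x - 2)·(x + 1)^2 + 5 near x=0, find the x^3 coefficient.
Expand to order 3: -2·(-4·x - 2)·(x + 1)^2 + 5 = 8·x^3 + 20·x^2 + 16·x + 9 + O(x^4).
The coefficient of x^3 is 8.

Final answer: 8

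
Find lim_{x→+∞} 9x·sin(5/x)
As x → +∞: let u = 5/x → 0⁺; then 9·x·sin(5/x) = 9·5·sin(u)/u → 9·5·1 = 45.
Limit = 45.

Final answer: 45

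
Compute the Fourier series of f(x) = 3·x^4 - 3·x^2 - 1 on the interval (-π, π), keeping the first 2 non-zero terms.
(156 - 24·π^2)·cos(x) - π^2 - 1 + 3·π^4/5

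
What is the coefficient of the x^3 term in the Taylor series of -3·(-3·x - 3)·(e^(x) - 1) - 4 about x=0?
Expand to order 3: -3·(-3·x - 3)·(e^(x) - 1) - 4 = 6·x^3 + 27·x^2/2 + 9·x - 4 + O(x^4).
The coefficient of x^3 is 6.

Final answer: 6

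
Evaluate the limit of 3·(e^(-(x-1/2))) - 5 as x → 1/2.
Direct substitution at x = 1/2 gives -2.

Final answer: -2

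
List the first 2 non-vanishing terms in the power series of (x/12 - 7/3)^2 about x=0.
49/9 - 7·x/18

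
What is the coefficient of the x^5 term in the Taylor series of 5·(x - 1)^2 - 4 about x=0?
Expand to order 5: 5·(x - 1)^2 - 4 = 5·x^2 - 10·x + 1 + O(x^6).
The coefficient of x^5 is 0.

Final answer: 0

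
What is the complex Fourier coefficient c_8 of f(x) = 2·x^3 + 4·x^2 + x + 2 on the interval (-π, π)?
Compute the real Fourier coefficients first: a_8 = 1/4, b_8 = -π^2/2 - 13/64.
Then c_8 = (a_8 − i·b_8)/2 = 1/8 + 13·i/128 + i·π^2/4.

Final answer: 1/8 + 13·i/128 + i·π^2/4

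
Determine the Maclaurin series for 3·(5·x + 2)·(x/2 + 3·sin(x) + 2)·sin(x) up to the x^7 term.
3461·x^7/1680 + 43·x^6/40 - 323·x^5/20 - 23·x^4/2 + 101·x^3/2 + 51·x^2 + 12·x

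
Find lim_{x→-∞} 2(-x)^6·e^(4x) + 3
The product is a 0·∞ indeterminate form at x → -∞.
Rewrite the product as 2(-x)^6 / e^(-4x) (an ∞/∞ form) and apply L'Hôpital, or use the standard hierarchy e^(4|x|) ≫ |(-x)^6| as x → -∞.
The indeterminate product → 0, so the limit = 3.

Final answer: 3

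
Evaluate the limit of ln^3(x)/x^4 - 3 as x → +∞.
The quotient is an ∞/∞ indeterminate form as x → +∞.
The polynomial denominator x^4 dominates the logarithmic numerator (any positive power of x ≫ ln^3(x) as x → ∞), so the quotient → 0.
Adding the constant: 0 - 3 = -3. Limit = -3.

Final answer: -3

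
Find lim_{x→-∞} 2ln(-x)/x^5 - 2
The quotient is an ∞/∞ indeterminate form as x → -∞.
Compare growth rates of the dominant terms (exponentials ≫ polynomials ≫ logarithms), or apply L'Hôpital's rule; the quotient → 0.
Adding the constant: 0 - 2 = -2. Limit = -2.

Final answer: -2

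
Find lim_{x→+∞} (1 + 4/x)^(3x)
As x → +∞: write (1 + 4/x)^(3x) = ((1 + 4/x)^x)^3 → (e^4)^3 = e^12.
Limit = e^(12).

Final answer: e^(12)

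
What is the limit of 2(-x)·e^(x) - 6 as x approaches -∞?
The product is a 0·∞ indeterminate form at x → -∞.
Rewrite the product as 2(-x) / e^(-x) (an ∞/∞ form) and apply L'Hôpital, or use the standard hierarchy e^(|x|) ≫ |(-x)| as x → -∞.
The indeterminate product → 0, so the limit = -6.

Final answer: -6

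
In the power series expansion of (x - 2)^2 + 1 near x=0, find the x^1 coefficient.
Expand to order 1: (x - 2)^2 + 1 = 5 - 4·x + O(x^2).
The coefficient of x^1 is -4.

Final answer: -4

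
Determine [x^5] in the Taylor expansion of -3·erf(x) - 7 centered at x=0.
Expand to order 5: -3·erf(x) - 7 = -3·x^5/(5·√(π)) + 2·x^3/√(π) - 6·x/√(π) - 7 + O(x^6).
The coefficient of x^5 is -3/(5·√(π)).

Final answer: -3/(5·√(π))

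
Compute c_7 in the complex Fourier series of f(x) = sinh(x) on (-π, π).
Compute the real Fourier coefficients first: a_7 = 0, b_7 = 7·sinh(π)/(25·π).
Then c_7 = (a_7 − i·b_7)/2 = -7·i·sinh(π)/(50·π).

Final answer: -7·i·sinh(π)/(50·π)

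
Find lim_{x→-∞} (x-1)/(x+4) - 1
Evaluate the dominant behaviour as x → -∞; each term tends to a finite value or vanishes.
Limit = 0.

Final answer: 0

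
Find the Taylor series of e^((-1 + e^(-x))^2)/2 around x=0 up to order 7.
-163·x^7/240 + 481·x^6/720 - 5·x^5/8 + 13·x^4/24 - x^3/2 + x^2/2 + 1/2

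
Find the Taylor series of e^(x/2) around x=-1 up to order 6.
e^(-1/2) + e^(-1/2)·(x + 1)/2 + e^(-1/2)·(x + 1)^2/8 + e^(-1/2)·(x + 1)^3/48 + e^(-1/2)·(x + 1)^4/384 + e^(-1/2)·(x + 1)^5/3840 + e^(-1/2)·(x + 1)^6/46080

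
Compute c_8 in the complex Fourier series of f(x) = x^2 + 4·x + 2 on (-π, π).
Compute the real Fourier coefficients first: a_8 = 1/16, b_8 = -1.
Then c_8 = (a_8 − i·b_8)/2 = 1/32 + i/2.

Final answer: 1/32 + i/2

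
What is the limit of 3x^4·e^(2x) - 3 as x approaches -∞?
The product is a 0·∞ indeterminate form at x → -∞.
Rewrite the product as 3x^4 / e^(-2x) (an ∞/∞ form) and apply L'Hôpital, or use the standard hierarchy e^(2|x|) ≫ |x^4| as x → -∞.
The indeterminate product → 0, so the limit = -3.

Final answer: -3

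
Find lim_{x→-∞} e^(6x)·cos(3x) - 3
Evaluate the dominant behaviour as x → -∞; each term tends to a finite value or vanishes.
Limit = -3.

Final answer: -3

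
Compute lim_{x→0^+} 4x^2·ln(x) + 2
The product is a 0·∞ indeterminate form at x → 0⁺.
Rewrite the product as 4·ln(x) / x^(-2) and apply L'Hôpital, or use the standard hierarchy x^(-2) ≫ |ln x| as x → 0⁺.
The indeterminate product → 0, so the limit = 2.

Final answer: 2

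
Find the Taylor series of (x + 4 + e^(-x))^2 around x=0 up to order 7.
-61·x^7/2520 + x^6/12 - x^5/4 + 2·x^4/3 - 5·x^3/3 + 5·x^2 + 25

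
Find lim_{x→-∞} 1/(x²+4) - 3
Evaluate the dominant behaviour as x → -∞; each term tends to a finite value or vanishes.
Limit = -3.

Final answer: -3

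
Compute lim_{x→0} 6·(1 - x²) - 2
Direct substitution at x = 0 gives 4.

Final answer: 4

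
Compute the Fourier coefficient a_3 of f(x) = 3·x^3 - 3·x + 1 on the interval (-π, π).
a_3 = (1/π) ∫_{-π}^{π} f(x)·cos(3x) dx.
Evaluate the integral (use parity and integration by parts as needed): a_3 = 0.

Final answer: 0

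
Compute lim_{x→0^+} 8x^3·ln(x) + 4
The product is a 0·∞ indeterminate form at x → 0⁺.
Rewrite the product as 8·ln(x) / x^(-3) and apply L'Hôpital, or use the standard hierarchy x^(-3) ≫ |ln x| as x → 0⁺.
The indeterminate product → 0, so the limit = 4.

Final answer: 4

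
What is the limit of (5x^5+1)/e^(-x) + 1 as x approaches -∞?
The quotient is an ∞/∞ indeterminate form as x → -∞.
Compare growth rates of the dominant terms (exponentials ≫ polynomials ≫ logarithms), or apply L'Hôpital's rule; the quotient → 0.
Adding the constant: 0 + 1 = 1. Limit = 1.

Final answer: 1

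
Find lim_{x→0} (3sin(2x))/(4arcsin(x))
Both numerator and denominator → 0 as x → 0; this is a 0/0 indeterminate form.
Expand each to leading order near x = 0: numerator ~ 6·x, denominator ~ 4·x.
The limit of the ratio is 3/2.

Final answer: 3/2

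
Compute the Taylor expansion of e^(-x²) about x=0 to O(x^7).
-x^6/6 + x^4/2 - x^2 + 1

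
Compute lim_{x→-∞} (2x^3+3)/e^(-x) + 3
The quotient is an ∞/∞ indeterminate form as x → -∞.
Compare growth rates of the dominant terms (exponentials ≫ polynomials ≫ logarithms), or apply L'Hôpital's rule; the quotient → 0.
Adding the constant: 0 + 3 = 3. Limit = 3.

Final answer: 3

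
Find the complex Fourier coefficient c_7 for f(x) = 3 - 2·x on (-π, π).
Compute the real Fourier coefficients first: a_7 = 0, b_7 = -4/7.
Then c_7 = (a_7 − i·b_7)/2 = 2·i/7.

Final answer: 2·i/7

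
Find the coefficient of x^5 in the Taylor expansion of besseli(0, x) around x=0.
Expand to order 5: besseli(0, x) = x^4/64 + x^2/4 + 1 + O(x^6).
The coefficient of x^5 is 0.

Final answer: 0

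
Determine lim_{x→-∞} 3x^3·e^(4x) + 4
The product is a 0·∞ indeterminate form at x → -∞.
Rewrite the product as 3x^3 / e^(-4x) (an ∞/∞ form) and apply L'Hôpital, or use the standard hierarchy e^(4|x|) ≫ |x^3| as x → -∞.
The indeterminate product → 0, so the limit = 4.

Final answer: 4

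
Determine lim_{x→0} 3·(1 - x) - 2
Direct substitution at x = 0 gives 1.

Final answer: 1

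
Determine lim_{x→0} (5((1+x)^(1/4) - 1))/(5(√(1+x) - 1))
Both numerator and denominator → 0 as x → 0; this is a 0/0 indeterminate form.
Expand each to leading order near x = 0: numerator ~ 5·x/4, denominator ~ 5·x/2.
The limit of the ratio is 1/2.

Final answer: 1/2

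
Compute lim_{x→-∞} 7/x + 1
Evaluate the dominant behaviour as x → -∞; each term tends to a finite value or vanishes.
Limit = 1.

Final answer: 1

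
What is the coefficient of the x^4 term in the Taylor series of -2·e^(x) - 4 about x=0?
Expand to order 4: -2·e^(x) - 4 = -x^4/12 - x^3/3 - x^2 - 2·x - 6 + O(x^5).
The coefficient of x^4 is -1/12.

Final answer: -1/12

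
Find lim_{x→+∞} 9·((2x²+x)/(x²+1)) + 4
Evaluate the dominant behaviour as x → +∞; each term tends to a finite value or vanishes.
Limit = 22.

Final answer: 22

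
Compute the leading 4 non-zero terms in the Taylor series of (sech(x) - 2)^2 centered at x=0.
-7·x^6/180 - x^4/6 + x^2 + 1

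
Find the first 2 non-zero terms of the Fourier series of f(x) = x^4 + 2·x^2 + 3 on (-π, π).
(40 - 8·π^2)·cos(x) + 3 + 2·π^2/3 + π^4/5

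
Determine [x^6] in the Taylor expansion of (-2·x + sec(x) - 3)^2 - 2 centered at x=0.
Expand to order 6: (-2·x + sec(x) - 3)^2 - 2 = -47·x^6/360 - 5·x^5/6 - 7·x^4/12 - 2·x^3 + 2·x^2 + 8·x + 2 + O(x^7).
The coefficient of x^6 is -47/360.

Final answer: -47/360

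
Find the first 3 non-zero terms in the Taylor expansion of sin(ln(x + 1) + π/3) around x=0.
x^2·(-√(3)/4 - 1/4) + x/2 + √(3)/2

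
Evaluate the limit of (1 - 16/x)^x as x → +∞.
As x → +∞: this is the defining limit (1 - 16/x)^x → e^(-16).
Limit = e^(-16).

Final answer: e^(-16)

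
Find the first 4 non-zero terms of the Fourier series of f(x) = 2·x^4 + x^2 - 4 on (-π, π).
(92 - 16·π^2)·cos(x) + (-5 + 4·π^2)·cos(2·x) + (20/27 - 16·π^2/9)·cos(3·x) - 4 + π^2/3 + 2·π^4/5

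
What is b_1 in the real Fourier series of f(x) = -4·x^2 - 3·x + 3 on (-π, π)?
b_1 = (1/π) ∫_{-π}^{π} f(x)·sin(1x) dx.
Evaluate the integral (use parity and integration by parts as needed): b_1 = -6.

Final answer: -6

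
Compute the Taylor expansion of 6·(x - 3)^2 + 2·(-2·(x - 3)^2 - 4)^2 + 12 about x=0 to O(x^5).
8·x^4 - 96·x^3 + 470·x^2 - 1092·x + 1034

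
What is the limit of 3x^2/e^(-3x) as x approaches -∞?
This is an ∞/∞ indeterminate form as x → -∞.
Compare growth rates of the dominant terms (exponentials ≫ polynomials ≫ logarithms), or apply L'Hôpital's rule; the quotient → 0.
Limit = 0.

Final answer: 0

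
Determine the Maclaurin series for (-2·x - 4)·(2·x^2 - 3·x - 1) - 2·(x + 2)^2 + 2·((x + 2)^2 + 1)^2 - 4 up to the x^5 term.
2·x^4 + 12·x^3 + 48·x^2 + 86·x + 42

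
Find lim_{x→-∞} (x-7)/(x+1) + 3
Evaluate the dominant behaviour as x → -∞; each term tends to a finite value or vanishes.
Limit = 4.

Final answer: 4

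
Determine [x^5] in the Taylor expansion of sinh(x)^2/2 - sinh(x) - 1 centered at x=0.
Expand to order 5: sinh(x)^2/2 - sinh(x) - 1 = -x^5/120 + x^4/6 - x^3/6 + x^2/2 - x - 1 + O(x^6).
The coefficient of x^5 is -1/120.

Final answer: -1/120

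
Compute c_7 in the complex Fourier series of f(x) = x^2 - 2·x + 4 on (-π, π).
Compute the real Fourier coefficients first: a_7 = -4/49, b_7 = -4/7.
Then c_7 = (a_7 − i·b_7)/2 = -2/49 + 2·i/7.

Final answer: -2/49 + 2·i/7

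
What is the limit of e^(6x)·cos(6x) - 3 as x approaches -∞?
Evaluate the dominant behaviour as x → -∞; each term tends to a finite value or vanishes.
Limit = -3.

Final answer: -3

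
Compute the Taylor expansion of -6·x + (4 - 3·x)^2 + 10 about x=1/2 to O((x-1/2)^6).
53/4 - 21·(x - 1/2) + 9·(x - 1/2)^2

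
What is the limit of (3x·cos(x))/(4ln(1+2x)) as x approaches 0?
Both numerator and denominator → 0 as x → 0; this is a 0/0 indeterminate form.
Expand each to leading order near x = 0: numerator ~ 3·x, denominator ~ 8·x.
The limit of the ratio is 3/8.

Final answer: 3/8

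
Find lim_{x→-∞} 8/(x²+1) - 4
Evaluate the dominant behaviour as x → -∞; each term tends to a finite value or vanishes.
Limit = -4.

Final answer: -4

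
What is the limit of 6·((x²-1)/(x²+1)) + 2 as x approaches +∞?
Evaluate the dominant behaviour as x → +∞; each term tends to a finite value or vanishes.
Limit = 8.

Final answer: 8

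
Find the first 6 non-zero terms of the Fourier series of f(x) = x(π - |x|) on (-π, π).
8·sin(x)/π + 8·sin(3·x)/(27·π) + 8·sin(5·x)/(125·π) + 8·sin(7·x)/(343·π) + 8·sin(9·x)/(729·π) + 8·sin(11·x)/(1331·π)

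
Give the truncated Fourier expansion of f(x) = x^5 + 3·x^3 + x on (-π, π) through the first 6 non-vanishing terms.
(-34·π^2 + 2·π^4 + 206)·sin(x) + (-π^4 - 4 + 2·π^2)·sin(2·x) + (26/81 + 14·π^2/27 + 2·π^4/3)·sin(3·x) + (-π^4/2 - 7·π^2/8 - 11/64)·sin(4·x) + (118/625 + 22·π^2/25 + 2·π^4/5)·sin(5·x) + (-π^4/3 - 22·π^2/27 - 16/81)·sin(6·x)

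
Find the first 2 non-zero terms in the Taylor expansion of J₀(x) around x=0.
1 - x^2/4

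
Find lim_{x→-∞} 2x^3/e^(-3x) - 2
The quotient is an ∞/∞ indeterminate form as x → -∞.
Compare growth rates of the dominant terms (exponentials ≫ polynomials ≫ logarithms), or apply L'Hôpital's rule; the quotient → 0.
Adding the constant: 0 - 2 = -2. Limit = -2.

Final answer: -2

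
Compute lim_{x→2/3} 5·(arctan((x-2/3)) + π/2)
Direct substitution at x = 2/3 gives 5·π/2.

Final answer: 5·π/2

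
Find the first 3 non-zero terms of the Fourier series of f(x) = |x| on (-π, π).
-4·cos(x)/π - 4·cos(3·x)/(9·π) + π/2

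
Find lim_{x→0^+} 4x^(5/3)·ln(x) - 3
The product is a 0·∞ indeterminate form at x → 0⁺.
Rewrite the product as 4·ln(x) / x^(-5/3) and apply L'Hôpital, or use the standard hierarchy x^(-5/3) ≫ |ln x| as x → 0⁺.
The indeterminate product → 0, so the limit = -3.

Final answer: -3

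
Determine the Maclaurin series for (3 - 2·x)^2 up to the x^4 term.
4·x^2 - 12·x + 9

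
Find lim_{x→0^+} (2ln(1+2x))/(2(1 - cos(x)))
Both numerator and denominator → 0 as x → 0^+; this is a 0/0 indeterminate form.
Expand each to leading order near x = 0: numerator ~ 4·x, denominator ~ x^2.
The limit of the ratio is ∞.

Final answer: ∞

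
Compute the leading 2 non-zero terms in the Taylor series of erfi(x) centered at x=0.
2·x^3/(3·√(π)) + 2·x/√(π)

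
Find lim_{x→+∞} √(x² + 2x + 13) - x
This is an ∞ − ∞ indeterminate form.
Multiply and divide by the conjugate √(x²+2x + 13) + x; the x² terms cancel, leaving (2x + 13)/(√(x²+2x + 13)+x) → 2/2 = 1.
Limit = 1.

Final answer: 1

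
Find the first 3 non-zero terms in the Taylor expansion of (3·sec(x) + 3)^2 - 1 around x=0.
39·x^4/4 + 18·x^2 + 35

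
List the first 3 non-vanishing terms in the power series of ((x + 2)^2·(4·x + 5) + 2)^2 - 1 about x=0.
2220·x^2 + 1584·x + 483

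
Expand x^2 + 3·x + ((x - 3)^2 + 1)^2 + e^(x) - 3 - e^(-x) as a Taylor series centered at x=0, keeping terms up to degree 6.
x^5/60 + x^4 - 35·x^3/3 + 57·x^2 - 115·x + 97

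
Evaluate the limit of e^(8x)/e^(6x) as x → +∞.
This is an ∞/∞ indeterminate form as x → +∞.
Rewrite e^(8x)/e^(6x) = e^((8−6)x) = e^(2x); the exponent coefficient is 2 > 0 so e^(2x) → ∞.
Limit = ∞.

Final answer: ∞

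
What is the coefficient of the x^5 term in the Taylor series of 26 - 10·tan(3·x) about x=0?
Expand to order 5: 26 - 10·tan(3·x) = -324·x^5 - 90·x^3 - 30·x + 26 + O(x^6).
The coefficient of x^5 is -324.

Final answer: -324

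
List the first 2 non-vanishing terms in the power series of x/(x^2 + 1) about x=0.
-x^3 + x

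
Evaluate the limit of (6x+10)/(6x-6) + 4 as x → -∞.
Evaluate the dominant behaviour as x → -∞; each term tends to a finite value or vanishes.
Limit = 5.

Final answer: 5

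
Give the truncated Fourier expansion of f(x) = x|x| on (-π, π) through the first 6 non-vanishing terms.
(-8 + 2·π^2)·sin(x)/π - π·sin(2·x) + (-8 + 18·π^2)·sin(3·x)/(27·π) - π·sin(4·x)/2 + (-8 + 50·π^2)·sin(5·x)/(125·π) - π·sin(6·x)/3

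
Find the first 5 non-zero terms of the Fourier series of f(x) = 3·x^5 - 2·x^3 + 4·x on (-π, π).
(-124·π^2 + 6·π^4 + 752)·sin(x) + (-3·π^4 - 59/2 + 17·π^2)·sin(2·x) + (-52·π^2/9 + 176/27 + 2·π^4)·sin(3·x) + (-3·π^4/2 - 197/64 + 23·π^2/8)·sin(4·x) + (-44·π^2/25 + 1264/625 + 6·π^4/5)·sin(5·x)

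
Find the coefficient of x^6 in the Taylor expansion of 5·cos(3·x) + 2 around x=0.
Expand to order 6: 5·cos(3·x) + 2 = -81·x^6/16 + 135·x^4/8 - 45·x^2/2 + 7 + O(x^7).
The coefficient of x^6 is -81/16.

Final answer: -81/16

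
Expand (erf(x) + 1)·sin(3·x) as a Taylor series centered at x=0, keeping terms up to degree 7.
-243·x^7/560 + 153·x^6/(20·√(π)) + 81·x^5/40 - 11·x^4/√(π) - 9·x^3/2 + 6·x^2/√(π) + 3·x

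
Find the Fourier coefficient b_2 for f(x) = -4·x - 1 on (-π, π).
b_2 = (1/π) ∫_{-π}^{π} f(x)·sin(2x) dx.
Evaluate the integral (use parity and integration by parts as needed): b_2 = 4.

Final answer: 4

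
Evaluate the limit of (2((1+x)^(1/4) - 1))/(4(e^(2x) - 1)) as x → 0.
Both numerator and denominator → 0 as x → 0; this is a 0/0 indeterminate form.
Expand each to leading order near x = 0: numerator ~ x/2, denominator ~ 8·x.
The limit of the ratio is 1/16.

Final answer: 1/16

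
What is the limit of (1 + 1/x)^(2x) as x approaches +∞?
As x → +∞: write (1 + 1/x)^(2x) = ((1 + 1/x)^x)^2 → (e^1)^2 = e^2.
Limit = e^(2).

Final answer: e^(2)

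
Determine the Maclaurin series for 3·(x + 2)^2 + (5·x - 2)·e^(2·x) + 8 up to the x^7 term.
124·x^7/315 + 52·x^6/45 + 14·x^5/5 + 16·x^4/3 + 22·x^3/3 + 9·x^2 + 13·x + 18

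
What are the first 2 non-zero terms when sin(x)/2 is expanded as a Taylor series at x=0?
-x^3/12 + x/2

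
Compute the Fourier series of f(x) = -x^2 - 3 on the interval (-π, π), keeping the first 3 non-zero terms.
4·cos(x) - cos(2·x) - π^2/3 - 3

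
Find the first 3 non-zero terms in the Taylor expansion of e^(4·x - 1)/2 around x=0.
4·x^2·e^(-1) + 2·x·e^(-1) + e^(-1)/2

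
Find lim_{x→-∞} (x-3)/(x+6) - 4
Evaluate the dominant behaviour as x → -∞; each term tends to a finite value or vanishes.
Limit = -3.

Final answer: -3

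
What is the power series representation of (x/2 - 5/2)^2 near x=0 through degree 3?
x^2/4 - 5·x/2 + 25/4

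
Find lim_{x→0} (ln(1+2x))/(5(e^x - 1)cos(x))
Both numerator and denominator → 0 as x → 0; this is a 0/0 indeterminate form.
Expand each to leading order near x = 0: numerator ~ 2·x, denominator ~ 5·x.
The limit of the ratio is 2/5.

Final answer: 2/5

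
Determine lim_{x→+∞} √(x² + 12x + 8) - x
As x → +∞: multiply by the conjugate to get (12x+8)/(√(x²+12x+8)+x); the denominator ~ 2x, so the limit is 12/2 = 6.
Limit = 6.

Final answer: 6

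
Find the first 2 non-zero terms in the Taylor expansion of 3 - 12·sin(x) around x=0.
3 - 12·x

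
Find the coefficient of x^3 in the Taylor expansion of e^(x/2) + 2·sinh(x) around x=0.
Expand to order 3: e^(x/2) + 2·sinh(x) = 17·x^3/48 + x^2/8 + 5·x/2 + 1 + O(x^4).
The coefficient of x^3 is 17/48.

Final answer: 17/48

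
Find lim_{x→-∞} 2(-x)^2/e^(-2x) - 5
The quotient is an ∞/∞ indeterminate form as x → -∞.
Compare growth rates of the dominant terms (exponentials ≫ polynomials ≫ logarithms), or apply L'Hôpital's rule; the quotient → 0.
Adding the constant: 0 - 5 = -5. Limit = -5.

Final answer: -5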